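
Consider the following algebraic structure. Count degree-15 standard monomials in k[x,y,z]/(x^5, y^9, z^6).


Need i<5, j<9, k<6 with i+j+k=15.
For each i, j ranges over max(0,15-i-5)..min(8,15-i):
  i=0: j in [10,8] -> 0
  i=1: j in [9,8] -> 0
  i=2: j in [8,8] -> 1
  i=3: j in [7,8] -> 2
  i=4: j in [6,8] -> 3
H(15) = 0+0+1+2+3 = 6


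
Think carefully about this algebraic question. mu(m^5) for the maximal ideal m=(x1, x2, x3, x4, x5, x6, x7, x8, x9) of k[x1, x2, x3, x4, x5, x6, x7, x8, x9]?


Graded Nakayama: mu(m^d) = dim_k (m^d/m^(d+1)) = #degree-5 monomials in 9 vars
C(n+d-1,d)=C(13,5)=1287


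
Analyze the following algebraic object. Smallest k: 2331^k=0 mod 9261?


2331^k mod 9261:
k=1: 2331
k=2: 6615
k=3: 0
First zero at k = 3


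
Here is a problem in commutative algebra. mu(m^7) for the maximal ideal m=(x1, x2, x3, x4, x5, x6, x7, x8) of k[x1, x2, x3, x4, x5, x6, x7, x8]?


Graded Nakayama: mu(m^d) = dim_k (m^d/m^(d+1)) = #degree-7 monomials in 8 vars
C(n+d-1,d)=C(14,7)=3432


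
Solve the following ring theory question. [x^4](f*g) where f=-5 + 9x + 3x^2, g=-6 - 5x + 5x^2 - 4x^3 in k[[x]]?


[x^4] = sum a_i*b_j, i+j=4
  9*-4=-36
  3*5=15
Sum=-21


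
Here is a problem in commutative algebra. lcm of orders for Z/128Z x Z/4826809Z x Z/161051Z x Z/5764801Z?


Exponent = lcm of the cyclic orders; pairwise coprime => product.
2^7*13^6*11^5*7^8=128*4826809*161051*5764801=573611473230374330752


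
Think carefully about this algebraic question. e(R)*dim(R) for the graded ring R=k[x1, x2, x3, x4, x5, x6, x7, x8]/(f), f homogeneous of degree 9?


e(R)=deg(f)=9, dim(R)=8-1=7
e*dim=9*7=63


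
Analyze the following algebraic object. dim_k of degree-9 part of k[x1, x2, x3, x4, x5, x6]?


C(d+n-1,n-1)=C(14,5)=2002


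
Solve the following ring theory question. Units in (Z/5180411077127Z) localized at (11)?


Local ring = Z/2357947691Z.
phi(2357947691) = 11^8*(11-1) = 2143588810


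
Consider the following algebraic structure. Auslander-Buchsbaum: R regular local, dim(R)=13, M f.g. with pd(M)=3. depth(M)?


pd+depth=depth(R)=13
depth=13-3=10


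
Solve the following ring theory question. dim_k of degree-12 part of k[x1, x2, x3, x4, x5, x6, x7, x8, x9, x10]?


C(d+n-1,n-1)=C(21,9)=293930


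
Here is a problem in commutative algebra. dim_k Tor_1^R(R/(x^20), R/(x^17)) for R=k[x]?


Tor_1(R/I,R/J)=(I cap J)/IJ=(x^20)/(x^37)
dim=37-20=min(20,17)=17


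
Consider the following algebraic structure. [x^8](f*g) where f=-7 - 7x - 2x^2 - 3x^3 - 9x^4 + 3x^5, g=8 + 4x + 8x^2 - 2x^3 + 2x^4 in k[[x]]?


[x^8] = sum a_i*b_j, i+j=8
  -9*2=-18
  3*-2=-6
Sum=-24


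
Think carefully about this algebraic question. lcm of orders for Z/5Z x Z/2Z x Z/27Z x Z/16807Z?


Exponent = lcm of the cyclic orders; pairwise coprime => product.
5^1*2^1*3^3*7^5=5*2*27*16807=4537890


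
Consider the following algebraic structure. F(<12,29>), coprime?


gcd(12,29)=1 => F=ab-a-b=12*29-12-29=348-41=307


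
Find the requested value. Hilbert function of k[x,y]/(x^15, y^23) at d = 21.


k[x,y], I = (x^15, y^23), d = 21
Need i < 15 and d-i < 23.
Range: 0 <= i <= 14.
H(21) = 15


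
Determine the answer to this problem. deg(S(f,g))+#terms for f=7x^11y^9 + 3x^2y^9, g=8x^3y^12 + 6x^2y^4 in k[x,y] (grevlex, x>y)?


LT(f)=7x^11y^9, LT(g)=8x^3y^12
lcm(LM)=x^11y^12
S(f,g) (scaled by 56 to clear denominators) = 8y^3*f - 7x^8*g = -42x^10y^4 + 24x^2y^12
2 terms, deg 14.
14+2=16


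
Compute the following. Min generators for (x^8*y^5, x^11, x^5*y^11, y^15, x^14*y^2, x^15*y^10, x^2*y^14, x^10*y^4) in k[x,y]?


Remove redundant (divisible by others).
x^14*y^2 redundant.
x^15*y^10 redundant.
Min: x^11, x^10*y^4, x^8*y^5, x^5*y^11, x^2*y^14, y^15
Count=6


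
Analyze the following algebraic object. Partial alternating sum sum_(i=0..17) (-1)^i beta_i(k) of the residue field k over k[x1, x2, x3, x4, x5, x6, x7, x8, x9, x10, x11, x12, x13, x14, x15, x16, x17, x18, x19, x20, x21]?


Koszul resolution: beta_i(k)=C(n,i), n=21
sum_(i=0..p) (-1)^i C(n,i) = (-1)^p C(n-1,p)
(-1)^17*C(20,17) = (-1)^17*1140 = -1140


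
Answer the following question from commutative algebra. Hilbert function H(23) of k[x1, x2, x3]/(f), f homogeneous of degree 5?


C(25,2)-C(20,2)=300-190=110


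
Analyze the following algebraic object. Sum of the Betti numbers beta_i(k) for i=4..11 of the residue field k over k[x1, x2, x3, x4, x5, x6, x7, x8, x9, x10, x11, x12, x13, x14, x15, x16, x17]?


Koszul resolution: beta_i(k)=C(n,i), n=17
C(17,4)=2380, C(17,5)=6188, C(17,6)=12376, C(17,7)=19448, C(17,8)=24310, C(17,9)=24310, C(17,10)=19448, C(17,11)=12376
Sum=120836


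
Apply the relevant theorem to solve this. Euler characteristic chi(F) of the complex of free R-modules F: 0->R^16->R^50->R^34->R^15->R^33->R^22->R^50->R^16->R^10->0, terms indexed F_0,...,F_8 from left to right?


chi = sum (-1)^i * rank:
(-1)^0*16=16
(-1)^1*50=-50
(-1)^2*34=34
(-1)^3*15=-15
(-1)^4*33=33
(-1)^5*22=-22
(-1)^6*50=50
(-1)^7*16=-16
(-1)^8*10=10
chi=40


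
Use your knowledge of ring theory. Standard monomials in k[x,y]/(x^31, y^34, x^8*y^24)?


k[x,y]/I, I = (x^31, y^34, x^8*y^24)
Rect: 31x34=1054. Corner: (31-8)x(34-24)=230.
dim = 1054-230 = 824


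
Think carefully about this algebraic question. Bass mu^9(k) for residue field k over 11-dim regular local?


C(n,i)=C(11,9)=55


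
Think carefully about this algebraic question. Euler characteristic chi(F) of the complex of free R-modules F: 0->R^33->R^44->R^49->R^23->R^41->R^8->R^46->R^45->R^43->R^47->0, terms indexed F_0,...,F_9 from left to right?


chi = sum (-1)^i * rank:
(-1)^0*33=33
(-1)^1*44=-44
(-1)^2*49=49
(-1)^3*23=-23
(-1)^4*41=41
(-1)^5*8=-8
(-1)^6*46=46
(-1)^7*45=-45
(-1)^8*43=43
(-1)^9*47=-47
chi=45


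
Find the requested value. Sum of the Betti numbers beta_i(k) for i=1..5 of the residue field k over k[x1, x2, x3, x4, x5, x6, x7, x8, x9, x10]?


Koszul resolution: beta_i(k)=C(n,i), n=10
C(10,1)=10, C(10,2)=45, C(10,3)=120, C(10,4)=210, C(10,5)=252
Sum=637


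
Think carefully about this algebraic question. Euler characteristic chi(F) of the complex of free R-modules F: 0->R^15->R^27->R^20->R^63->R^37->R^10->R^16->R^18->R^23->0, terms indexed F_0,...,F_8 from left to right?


chi = sum (-1)^i * rank:
(-1)^0*15=15
(-1)^1*27=-27
(-1)^2*20=20
(-1)^3*63=-63
(-1)^4*37=37
(-1)^5*10=-10
(-1)^6*16=16
(-1)^7*18=-18
(-1)^8*23=23
chi=-7


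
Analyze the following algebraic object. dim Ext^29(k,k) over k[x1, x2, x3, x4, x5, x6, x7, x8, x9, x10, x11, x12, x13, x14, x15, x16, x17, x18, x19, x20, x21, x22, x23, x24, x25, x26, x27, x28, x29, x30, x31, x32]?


C(n,i)=C(32,29)=4960


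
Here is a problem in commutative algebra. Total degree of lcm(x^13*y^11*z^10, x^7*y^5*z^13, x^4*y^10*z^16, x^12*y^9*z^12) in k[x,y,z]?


lcm = componentwise max:
x: max(13,7,4,12)=13
y: max(11,5,10,9)=11
z: max(10,13,16,12)=16
Total=13+11+16=40


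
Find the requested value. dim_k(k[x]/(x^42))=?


Basis: 1,x,...,x^41
dim=42


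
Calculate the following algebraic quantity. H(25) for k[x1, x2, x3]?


C(d+n-1,n-1)=C(27,2)=351


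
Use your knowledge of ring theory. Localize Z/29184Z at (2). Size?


2-primary part: 29184=2^9*57
Size=2^9=512


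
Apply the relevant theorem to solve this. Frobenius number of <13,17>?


gcd(13,17)=1 => F=ab-a-b=13*17-13-17=221-30=191


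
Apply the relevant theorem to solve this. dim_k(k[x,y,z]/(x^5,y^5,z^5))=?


Basis: x^iy^jz^k, i<5,j<5,k<5
5*5*5=125


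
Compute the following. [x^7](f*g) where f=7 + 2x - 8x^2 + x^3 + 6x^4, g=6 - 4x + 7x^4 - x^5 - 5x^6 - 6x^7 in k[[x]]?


[x^7] = sum a_i*b_j, i+j=7
  7*-6=-42
  2*-5=-10
  -8*-1=8
  1*7=7
Sum=-37


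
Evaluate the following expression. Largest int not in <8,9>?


gcd(8,9)=1 => F=ab-a-b=8*9-8-9=72-17=55


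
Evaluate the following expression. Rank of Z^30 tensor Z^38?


rank(M(x)N) = rank(M)*rank(N)
30*38 = 1140


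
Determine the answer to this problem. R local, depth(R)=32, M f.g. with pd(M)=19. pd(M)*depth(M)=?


pd+depth=32
depth=32-19=13
pd*depth=19*13=247


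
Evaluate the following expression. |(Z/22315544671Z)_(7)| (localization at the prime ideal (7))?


7-primary part: 22315544671=7^10*79
Size=7^10=282475249


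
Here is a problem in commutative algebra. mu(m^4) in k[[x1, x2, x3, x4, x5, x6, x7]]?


C(n+d-1,d)=C(10,4)=210


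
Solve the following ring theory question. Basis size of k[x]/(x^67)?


Basis: 1,x,...,x^66
dim=67


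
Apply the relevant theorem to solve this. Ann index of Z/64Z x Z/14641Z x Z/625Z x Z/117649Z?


Exponent = lcm of the cyclic orders; pairwise coprime => product.
2^6*11^4*5^4*7^6=64*14641*625*117649=68899960360000


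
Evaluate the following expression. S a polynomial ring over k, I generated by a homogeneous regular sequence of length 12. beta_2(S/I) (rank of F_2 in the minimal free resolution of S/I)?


Regular sequence => Koszul complex is the minimal free resolution.
Syz_1 minimally generated by Koszul relations f_i*e_j - f_j*e_i (i<j): mu(Syz_1) = beta_2 = C(m,2) = m(m-1)/2
m=12
12*11/2 = 66


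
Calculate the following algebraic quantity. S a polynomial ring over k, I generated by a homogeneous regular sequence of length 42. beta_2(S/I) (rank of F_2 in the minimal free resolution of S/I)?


Regular sequence => Koszul complex is the minimal free resolution.
Syz_1 minimally generated by Koszul relations f_i*e_j - f_j*e_i (i<j): mu(Syz_1) = beta_2 = C(m,2) = m(m-1)/2
m=42
42*41/2 = 861


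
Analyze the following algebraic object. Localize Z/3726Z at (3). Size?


3-primary part: 3726=3^4*46
Size=3^4=81


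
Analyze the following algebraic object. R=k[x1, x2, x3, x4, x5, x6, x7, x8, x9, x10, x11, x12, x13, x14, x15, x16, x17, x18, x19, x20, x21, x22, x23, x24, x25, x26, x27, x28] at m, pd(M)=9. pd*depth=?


pd+depth=28
depth=28-9=19
pd*depth=9*19=171


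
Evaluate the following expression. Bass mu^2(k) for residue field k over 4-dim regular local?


C(n,i)=C(4,2)=6


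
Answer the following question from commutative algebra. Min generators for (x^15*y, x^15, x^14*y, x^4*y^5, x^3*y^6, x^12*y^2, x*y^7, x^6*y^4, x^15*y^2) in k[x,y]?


Remove redundant (divisible by others).
x^15*y redundant.
x^15*y^2 redundant.
Min: x^15, x^14*y, x^12*y^2, x^6*y^4, x^4*y^5, x^3*y^6, x*y^7
Count=7


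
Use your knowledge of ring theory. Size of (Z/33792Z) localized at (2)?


2-primary part: 33792=2^10*33
Size=2^10=1024


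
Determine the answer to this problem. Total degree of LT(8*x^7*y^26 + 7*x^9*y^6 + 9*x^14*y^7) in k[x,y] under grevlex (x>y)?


LT: 8*x^7*y^26
deg_x=7, deg_y=26
Total=7+26=33


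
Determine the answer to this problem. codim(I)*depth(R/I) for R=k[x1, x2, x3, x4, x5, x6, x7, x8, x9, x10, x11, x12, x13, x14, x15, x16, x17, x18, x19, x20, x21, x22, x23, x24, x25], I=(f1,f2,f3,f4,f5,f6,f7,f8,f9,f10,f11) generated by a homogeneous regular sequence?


codim=11, depth=dim(R/I)=25-11=14
Product=11*14=154


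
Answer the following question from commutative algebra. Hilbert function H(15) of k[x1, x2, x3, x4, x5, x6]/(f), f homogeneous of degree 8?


C(20,5)-C(12,5)=15504-792=14712


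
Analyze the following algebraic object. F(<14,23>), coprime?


gcd(14,23)=1 => F=ab-a-b=14*23-14-23=322-37=285


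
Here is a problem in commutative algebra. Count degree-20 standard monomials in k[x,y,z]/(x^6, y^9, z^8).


Need i<6, j<9, k<8 with i+j+k=20.
For each i, j ranges over max(0,20-i-7)..min(8,20-i):
  i=0: j in [13,8] -> 0
  i=1: j in [12,8] -> 0
  i=2: j in [11,8] -> 0
  i=3: j in [10,8] -> 0
  i=4: j in [9,8] -> 0
  i=5: j in [8,8] -> 1
H(20) = 0+0+0+0+0+1 = 1


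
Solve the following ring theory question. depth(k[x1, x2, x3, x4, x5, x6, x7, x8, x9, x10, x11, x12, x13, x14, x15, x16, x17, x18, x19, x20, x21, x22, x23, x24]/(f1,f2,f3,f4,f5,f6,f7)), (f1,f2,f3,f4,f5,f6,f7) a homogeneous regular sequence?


depth(R)=24
depth(R/I)=24-7=17


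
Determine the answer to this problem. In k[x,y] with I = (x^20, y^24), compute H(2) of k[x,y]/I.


k[x,y], I = (x^20, y^24), d = 2
Need i < 20 and d-i < 24.
Range: 0 <= i <= 2.
H(2) = 3


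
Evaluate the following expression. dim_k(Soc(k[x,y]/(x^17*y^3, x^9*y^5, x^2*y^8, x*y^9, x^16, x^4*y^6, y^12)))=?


Socle = ann(m) = span of standard monomials u with x*u, y*u in I (staircase corners).
Redundant generators: x^17*y^3
Minimal generators: x^16, x^9*y^5, x^4*y^6, x^2*y^8, x*y^9, y^12
Corners: y^11, xy^8, x^3y^7, x^8y^5, x^15y^4
Socle dim=5


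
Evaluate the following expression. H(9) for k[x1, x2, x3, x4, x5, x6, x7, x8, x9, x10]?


C(d+n-1,n-1)=C(18,9)=48620


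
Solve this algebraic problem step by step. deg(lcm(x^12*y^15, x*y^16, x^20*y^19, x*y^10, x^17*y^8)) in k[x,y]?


lcm = componentwise max:
x: max(12,1,20,1,17)=20
y: max(15,16,19,10,8)=19
Total=20+19=39


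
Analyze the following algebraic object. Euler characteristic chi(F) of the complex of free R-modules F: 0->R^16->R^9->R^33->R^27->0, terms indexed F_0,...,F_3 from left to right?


chi = sum (-1)^i * rank:
(-1)^0*16=16
(-1)^1*9=-9
(-1)^2*33=33
(-1)^3*27=-27
chi=13


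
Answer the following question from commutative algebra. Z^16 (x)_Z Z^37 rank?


rank(M(x)N) = rank(M)*rank(N)
16*37 = 592


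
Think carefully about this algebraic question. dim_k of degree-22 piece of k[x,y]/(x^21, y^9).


k[x,y], I = (x^21, y^9), d = 22
Need i < 21 and d-i < 9.
Range: 14 <= i <= 20.
H(22) = 7


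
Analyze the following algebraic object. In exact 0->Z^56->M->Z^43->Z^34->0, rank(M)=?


Alt sum=0:
(-1)^0*56 + (-1)^1*? + (-1)^2*43 + (-1)^3*34=0
rank(M)=65


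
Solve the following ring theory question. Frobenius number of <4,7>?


gcd(4,7)=1 => F=ab-a-b=4*7-4-7=28-11=17


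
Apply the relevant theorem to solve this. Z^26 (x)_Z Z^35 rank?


rank(M(x)N) = rank(M)*rank(N)
26*35 = 910


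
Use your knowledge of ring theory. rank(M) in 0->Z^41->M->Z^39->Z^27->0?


Alt sum=0:
(-1)^0*41 + (-1)^1*? + (-1)^2*39 + (-1)^3*27=0
rank(M)=53


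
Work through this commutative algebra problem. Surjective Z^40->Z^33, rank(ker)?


rank(ker) = 40-33 = 7


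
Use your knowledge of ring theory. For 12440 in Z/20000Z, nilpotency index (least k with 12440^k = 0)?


12440^k mod 20000:
k=1: 12440
k=2: 13600
k=3: 4000
k=4: 0
First zero at k = 4


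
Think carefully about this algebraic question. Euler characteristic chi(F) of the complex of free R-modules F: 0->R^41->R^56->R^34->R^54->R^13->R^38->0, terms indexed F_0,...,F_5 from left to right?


chi = sum (-1)^i * rank:
(-1)^0*41=41
(-1)^1*56=-56
(-1)^2*34=34
(-1)^3*54=-54
(-1)^4*13=13
(-1)^5*38=-38
chi=-60


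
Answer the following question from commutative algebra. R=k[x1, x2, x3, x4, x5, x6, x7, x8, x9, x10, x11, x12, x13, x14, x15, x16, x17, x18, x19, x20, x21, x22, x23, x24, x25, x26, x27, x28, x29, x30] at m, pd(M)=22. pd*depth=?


pd+depth=30
depth=30-22=8
pd*depth=22*8=176


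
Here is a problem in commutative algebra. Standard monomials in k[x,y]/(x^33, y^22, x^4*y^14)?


k[x,y]/I, I = (x^33, y^22, x^4*y^14)
Rect: 33x22=726. Corner: (33-4)x(22-14)=232.
dim = 726-232 = 494


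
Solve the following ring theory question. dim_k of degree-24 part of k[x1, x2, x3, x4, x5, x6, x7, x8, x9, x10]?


C(d+n-1,n-1)=C(33,9)=38567100


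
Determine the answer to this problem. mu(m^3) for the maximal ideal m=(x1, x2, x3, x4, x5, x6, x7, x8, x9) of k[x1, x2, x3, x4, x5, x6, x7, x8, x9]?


Graded Nakayama: mu(m^d) = dim_k (m^d/m^(d+1)) = #degree-3 monomials in 9 vars
C(n+d-1,d)=C(11,3)=165


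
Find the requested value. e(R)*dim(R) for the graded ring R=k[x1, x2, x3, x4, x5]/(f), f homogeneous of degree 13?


e(R)=deg(f)=13, dim(R)=5-1=4
e*dim=13*4=52


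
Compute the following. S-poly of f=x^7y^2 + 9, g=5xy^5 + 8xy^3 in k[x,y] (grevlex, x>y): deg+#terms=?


LT(f)=x^7y^2, LT(g)=5xy^5
lcm(LM)=x^7y^5
S(f,g) (scaled by 5 to clear denominators) = 5y^3*f - x^6*g = -8x^7y^3 + 45y^3
2 terms, deg 10.
10+2=12


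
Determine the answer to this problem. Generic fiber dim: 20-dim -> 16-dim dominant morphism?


dim(fiber)=dim(X)-dim(Y)=20-16=4


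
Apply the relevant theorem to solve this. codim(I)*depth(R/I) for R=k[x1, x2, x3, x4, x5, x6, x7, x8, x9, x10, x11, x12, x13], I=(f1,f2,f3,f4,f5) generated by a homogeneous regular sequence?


codim=5, depth=dim(R/I)=13-5=8
Product=5*8=40


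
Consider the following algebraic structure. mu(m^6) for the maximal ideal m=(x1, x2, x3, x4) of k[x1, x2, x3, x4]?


Graded Nakayama: mu(m^d) = dim_k (m^d/m^(d+1)) = #degree-6 monomials in 4 vars
C(n+d-1,d)=C(9,6)=84


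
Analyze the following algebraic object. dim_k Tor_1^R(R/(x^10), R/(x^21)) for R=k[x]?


Tor_1(R/I,R/J)=(I cap J)/IJ=(x^21)/(x^31)
dim=31-21=min(10,21)=10


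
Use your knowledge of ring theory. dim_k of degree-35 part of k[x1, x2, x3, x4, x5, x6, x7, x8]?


C(d+n-1,n-1)=C(42,7)=26978328


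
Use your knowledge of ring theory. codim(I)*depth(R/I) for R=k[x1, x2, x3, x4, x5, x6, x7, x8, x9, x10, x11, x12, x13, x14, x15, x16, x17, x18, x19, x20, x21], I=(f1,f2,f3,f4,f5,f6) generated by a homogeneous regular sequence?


codim=6, depth=dim(R/I)=21-6=15
Product=6*15=90


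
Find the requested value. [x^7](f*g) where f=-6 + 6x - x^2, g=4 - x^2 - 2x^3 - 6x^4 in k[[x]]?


[x^7] = sum a_i*b_j, i+j=7
Sum=0


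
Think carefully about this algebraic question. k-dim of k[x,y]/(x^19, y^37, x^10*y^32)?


k[x,y]/I, I = (x^19, y^37, x^10*y^32)
Rect: 19x37=703. Corner: (19-10)x(37-32)=45.
dim = 703-45 = 658


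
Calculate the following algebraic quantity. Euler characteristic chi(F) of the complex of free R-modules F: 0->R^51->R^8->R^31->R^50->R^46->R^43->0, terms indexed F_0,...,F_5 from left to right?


chi = sum (-1)^i * rank:
(-1)^0*51=51
(-1)^1*8=-8
(-1)^2*31=31
(-1)^3*50=-50
(-1)^4*46=46
(-1)^5*43=-43
chi=27


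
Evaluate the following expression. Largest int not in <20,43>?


gcd(20,43)=1 => F=ab-a-b=20*43-20-43=860-63=797


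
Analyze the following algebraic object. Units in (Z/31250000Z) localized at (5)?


Local ring = Z/1953125Z.
phi(1953125) = 5^8*(5-1) = 1562500


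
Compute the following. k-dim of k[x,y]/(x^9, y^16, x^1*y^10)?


k[x,y]/I, I = (x^9, y^16, x^1*y^10)
Rect: 9x16=144. Corner: (9-1)x(16-10)=48.
dim = 144-48 = 96


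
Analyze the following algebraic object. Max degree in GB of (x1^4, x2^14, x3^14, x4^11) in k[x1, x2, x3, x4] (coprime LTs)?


Pure powers, coprime LTs => already GB.
Degrees: 4, 14, 14, 11
Max=14


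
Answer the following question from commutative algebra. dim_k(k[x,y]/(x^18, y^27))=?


Basis: x^i*y^j, i<18, j<27
18*27=486


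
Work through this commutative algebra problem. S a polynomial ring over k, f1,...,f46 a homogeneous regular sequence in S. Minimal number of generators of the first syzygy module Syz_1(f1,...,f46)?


Regular sequence => Koszul complex is the minimal free resolution.
Syz_1 minimally generated by Koszul relations f_i*e_j - f_j*e_i (i<j): mu(Syz_1) = beta_2 = C(m,2) = m(m-1)/2
m=46
46*45/2 = 1035


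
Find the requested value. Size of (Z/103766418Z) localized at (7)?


7-primary part: 103766418=7^8*18
Size=7^8=5764801


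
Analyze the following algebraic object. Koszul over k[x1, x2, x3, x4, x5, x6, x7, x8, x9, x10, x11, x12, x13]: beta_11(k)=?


C(n,i)=C(13,11)=78


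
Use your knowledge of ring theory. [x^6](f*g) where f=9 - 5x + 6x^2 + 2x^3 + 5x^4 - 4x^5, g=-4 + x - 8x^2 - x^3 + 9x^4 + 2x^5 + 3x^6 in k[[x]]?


[x^6] = sum a_i*b_j, i+j=6
  9*3=27
  -5*2=-10
  6*9=54
  2*-1=-2
  5*-8=-40
  -4*1=-4
Sum=25


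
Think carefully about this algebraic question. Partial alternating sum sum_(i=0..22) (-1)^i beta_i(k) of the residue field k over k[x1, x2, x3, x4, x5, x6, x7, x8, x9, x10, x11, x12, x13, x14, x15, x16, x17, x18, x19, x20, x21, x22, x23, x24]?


Koszul resolution: beta_i(k)=C(n,i), n=24
sum_(i=0..p) (-1)^i C(n,i) = (-1)^p C(n-1,p)
(-1)^22*C(23,22) = (-1)^22*23 = 23


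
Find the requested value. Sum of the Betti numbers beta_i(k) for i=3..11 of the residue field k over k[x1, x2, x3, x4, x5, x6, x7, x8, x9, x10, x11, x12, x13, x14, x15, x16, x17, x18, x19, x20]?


Koszul resolution: beta_i(k)=C(n,i), n=20
C(20,3)=1140, C(20,4)=4845, C(20,5)=15504, C(20,6)=38760, C(20,7)=77520, C(20,8)=125970, C(20,9)=167960, C(20,10)=184756, C(20,11)=167960
Sum=784415


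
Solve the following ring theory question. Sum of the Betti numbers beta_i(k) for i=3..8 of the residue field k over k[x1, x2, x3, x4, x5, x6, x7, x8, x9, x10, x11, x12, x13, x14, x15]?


Koszul resolution: beta_i(k)=C(n,i), n=15
C(15,3)=455, C(15,4)=1365, C(15,5)=3003, C(15,6)=5005, C(15,7)=6435, C(15,8)=6435
Sum=22698


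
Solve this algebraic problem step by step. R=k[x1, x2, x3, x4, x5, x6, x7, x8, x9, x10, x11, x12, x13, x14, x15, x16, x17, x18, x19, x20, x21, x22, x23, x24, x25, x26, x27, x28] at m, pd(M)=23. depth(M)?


pd+depth=depth(R)=28
depth=28-23=5


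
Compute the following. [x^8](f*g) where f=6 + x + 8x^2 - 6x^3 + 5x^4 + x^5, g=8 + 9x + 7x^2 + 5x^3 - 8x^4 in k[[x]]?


[x^8] = sum a_i*b_j, i+j=8
  5*-8=-40
  1*5=5
Sum=-35


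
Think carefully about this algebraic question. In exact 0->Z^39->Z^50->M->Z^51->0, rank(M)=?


Alt sum=0:
(-1)^0*39 + (-1)^1*50 + (-1)^2*? + (-1)^3*51=0
rank(M)=62


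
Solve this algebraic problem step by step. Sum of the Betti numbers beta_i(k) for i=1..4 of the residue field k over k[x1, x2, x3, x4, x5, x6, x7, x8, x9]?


Koszul resolution: beta_i(k)=C(n,i), n=9
C(9,1)=9, C(9,2)=36, C(9,3)=84, C(9,4)=126
Sum=255


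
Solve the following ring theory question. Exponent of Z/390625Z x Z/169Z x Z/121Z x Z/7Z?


Exponent = lcm of the cyclic orders; pairwise coprime => product.
5^8*13^2*11^2*7^1=390625*169*121*7=55915234375


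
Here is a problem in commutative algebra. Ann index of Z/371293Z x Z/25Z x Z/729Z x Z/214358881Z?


Exponent = lcm of the cyclic orders; pairwise coprime => product.
13^5*5^2*3^6*11^8=371293*25*729*214358881=1450526875257098925


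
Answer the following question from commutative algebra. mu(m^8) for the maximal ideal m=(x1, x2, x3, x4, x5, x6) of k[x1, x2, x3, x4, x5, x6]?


Graded Nakayama: mu(m^d) = dim_k (m^d/m^(d+1)) = #degree-8 monomials in 6 vars
C(n+d-1,d)=C(13,8)=1287


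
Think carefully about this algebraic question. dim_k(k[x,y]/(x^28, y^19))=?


Basis: x^i*y^j, i<28, j<19
28*19=532


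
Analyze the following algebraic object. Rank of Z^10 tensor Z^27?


rank(M(x)N) = rank(M)*rank(N)
10*27 = 270


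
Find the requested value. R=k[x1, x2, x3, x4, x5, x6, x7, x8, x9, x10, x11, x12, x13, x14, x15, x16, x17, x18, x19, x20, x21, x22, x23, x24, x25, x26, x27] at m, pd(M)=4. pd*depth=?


pd+depth=27
depth=27-4=23
pd*depth=4*23=92


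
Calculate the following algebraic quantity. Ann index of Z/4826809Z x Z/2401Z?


Exponent = lcm of the cyclic orders; pairwise coprime => product.
13^6*7^4=4826809*2401=11589168409


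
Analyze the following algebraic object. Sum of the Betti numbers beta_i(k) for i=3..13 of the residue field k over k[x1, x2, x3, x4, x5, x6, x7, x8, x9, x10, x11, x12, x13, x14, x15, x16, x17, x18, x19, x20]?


Koszul resolution: beta_i(k)=C(n,i), n=20
C(20,3)=1140, C(20,4)=4845, C(20,5)=15504, C(20,6)=38760, C(20,7)=77520, C(20,8)=125970, C(20,9)=167960, C(20,10)=184756, C(20,11)=167960, C(20,12)=125970, C(20,13)=77520
Sum=987905


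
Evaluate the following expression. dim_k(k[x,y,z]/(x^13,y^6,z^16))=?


Basis: x^iy^jz^k, i<13,j<6,k<16
13*6*16=1248


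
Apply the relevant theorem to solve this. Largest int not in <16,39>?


gcd(16,39)=1 => F=ab-a-b=16*39-16-39=624-55=569


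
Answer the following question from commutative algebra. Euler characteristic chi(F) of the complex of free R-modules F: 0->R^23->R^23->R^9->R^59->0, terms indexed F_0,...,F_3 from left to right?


chi = sum (-1)^i * rank:
(-1)^0*23=23
(-1)^1*23=-23
(-1)^2*9=9
(-1)^3*59=-59
chi=-50


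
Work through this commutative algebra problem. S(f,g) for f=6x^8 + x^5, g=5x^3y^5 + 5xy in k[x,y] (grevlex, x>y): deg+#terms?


LT(f)=6x^8, LT(g)=5x^3y^5
lcm(LM)=x^8y^5
S(f,g) (scaled by 30 to clear denominators) = 5y^5*f - 6x^5*g = 5x^5y^5 - 30x^6y
2 terms, deg 10.
10+2=12


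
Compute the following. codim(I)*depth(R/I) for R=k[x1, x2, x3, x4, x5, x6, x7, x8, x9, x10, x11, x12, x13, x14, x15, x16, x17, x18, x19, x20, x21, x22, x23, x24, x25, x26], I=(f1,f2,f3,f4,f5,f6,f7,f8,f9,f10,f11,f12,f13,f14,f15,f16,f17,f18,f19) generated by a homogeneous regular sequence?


codim=19, depth=dim(R/I)=26-19=7
Product=19*7=133


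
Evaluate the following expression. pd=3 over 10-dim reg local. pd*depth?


pd+depth=10
depth=10-3=7
pd*depth=3*7=21


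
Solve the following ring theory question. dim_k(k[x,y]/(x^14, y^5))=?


Basis: x^i*y^j, i<14, j<5
14*5=70


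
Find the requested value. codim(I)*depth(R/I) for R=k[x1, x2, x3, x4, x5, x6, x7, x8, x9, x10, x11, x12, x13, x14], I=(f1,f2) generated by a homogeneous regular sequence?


codim=2, depth=dim(R/I)=14-2=12
Product=2*12=24


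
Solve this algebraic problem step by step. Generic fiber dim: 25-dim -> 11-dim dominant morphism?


dim(fiber)=dim(X)-dim(Y)=25-11=14


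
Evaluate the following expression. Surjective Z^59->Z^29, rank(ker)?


rank(ker) = 59-29 = 30


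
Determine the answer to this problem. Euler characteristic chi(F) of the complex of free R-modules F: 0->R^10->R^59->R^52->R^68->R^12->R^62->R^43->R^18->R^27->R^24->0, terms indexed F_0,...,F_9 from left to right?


chi = sum (-1)^i * rank:
(-1)^0*10=10
(-1)^1*59=-59
(-1)^2*52=52
(-1)^3*68=-68
(-1)^4*12=12
(-1)^5*62=-62
(-1)^6*43=43
(-1)^7*18=-18
(-1)^8*27=27
(-1)^9*24=-24
chi=-87


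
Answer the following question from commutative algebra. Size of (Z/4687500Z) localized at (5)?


5-primary part: 4687500=5^8*12
Size=5^8=390625


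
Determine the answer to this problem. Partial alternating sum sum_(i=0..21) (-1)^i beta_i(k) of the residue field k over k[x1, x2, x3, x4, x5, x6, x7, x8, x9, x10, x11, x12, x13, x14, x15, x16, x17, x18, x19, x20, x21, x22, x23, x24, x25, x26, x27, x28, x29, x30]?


Koszul resolution: beta_i(k)=C(n,i), n=30
sum_(i=0..p) (-1)^i C(n,i) = (-1)^p C(n-1,p)
(-1)^21*C(29,21) = (-1)^21*4292145 = -4292145


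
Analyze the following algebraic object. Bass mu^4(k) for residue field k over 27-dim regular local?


C(n,i)=C(27,4)=17550


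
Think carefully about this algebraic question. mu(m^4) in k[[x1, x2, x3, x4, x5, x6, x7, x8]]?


C(n+d-1,d)=C(11,4)=330


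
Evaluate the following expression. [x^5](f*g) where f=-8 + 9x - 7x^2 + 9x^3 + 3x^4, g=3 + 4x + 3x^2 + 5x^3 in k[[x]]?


[x^5] = sum a_i*b_j, i+j=5
  -7*5=-35
  9*3=27
  3*4=12
Sum=4


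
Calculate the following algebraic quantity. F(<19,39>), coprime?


gcd(19,39)=1 => F=ab-a-b=19*39-19-39=741-58=683


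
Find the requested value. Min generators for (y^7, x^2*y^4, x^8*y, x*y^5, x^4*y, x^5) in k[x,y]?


Remove redundant (divisible by others).
x^8*y redundant.
Min: x^5, x^4*y, x^2*y^4, x*y^5, y^7
Count=5


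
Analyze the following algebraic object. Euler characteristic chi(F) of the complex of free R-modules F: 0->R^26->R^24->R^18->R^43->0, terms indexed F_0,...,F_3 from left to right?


chi = sum (-1)^i * rank:
(-1)^0*26=26
(-1)^1*24=-24
(-1)^2*18=18
(-1)^3*43=-43
chi=-23


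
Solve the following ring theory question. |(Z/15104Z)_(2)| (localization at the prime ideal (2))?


2-primary part: 15104=2^8*59
Size=2^8=256


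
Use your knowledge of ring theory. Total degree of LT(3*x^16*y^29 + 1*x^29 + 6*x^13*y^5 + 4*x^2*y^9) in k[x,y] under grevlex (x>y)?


LT: 3*x^16*y^29
deg_x=16, deg_y=29
Total=16+29=45


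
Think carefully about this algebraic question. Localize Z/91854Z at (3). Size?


3-primary part: 91854=3^8*14
Size=3^8=6561


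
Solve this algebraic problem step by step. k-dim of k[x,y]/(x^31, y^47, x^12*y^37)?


k[x,y]/I, I = (x^31, y^47, x^12*y^37)
Rect: 31x47=1457. Corner: (31-12)x(47-37)=190.
dim = 1457-190 = 1267


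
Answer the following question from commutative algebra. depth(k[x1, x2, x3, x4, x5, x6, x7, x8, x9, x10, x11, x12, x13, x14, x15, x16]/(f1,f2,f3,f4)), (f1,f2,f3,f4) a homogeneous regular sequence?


depth(R)=16
depth(R/I)=16-4=12


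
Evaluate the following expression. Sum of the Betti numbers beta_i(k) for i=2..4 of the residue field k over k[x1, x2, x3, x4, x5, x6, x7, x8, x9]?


Koszul resolution: beta_i(k)=C(n,i), n=9
C(9,2)=36, C(9,3)=84, C(9,4)=126
Sum=246


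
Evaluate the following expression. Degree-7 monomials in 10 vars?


C(d+n-1,n-1)=C(16,9)=11440


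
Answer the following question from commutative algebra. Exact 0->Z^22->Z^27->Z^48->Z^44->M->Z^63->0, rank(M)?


Alt sum=0:
(-1)^0*22 + (-1)^1*27 + (-1)^2*48 + (-1)^3*44 + (-1)^4*? + (-1)^5*63=0
rank(M)=64


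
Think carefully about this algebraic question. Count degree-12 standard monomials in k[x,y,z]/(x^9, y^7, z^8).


Need i<9, j<7, k<8 with i+j+k=12.
For each i, j ranges over max(0,12-i-7)..min(6,12-i):
  i=0: j in [5,6] -> 2
  i=1: j in [4,6] -> 3
  i=2: j in [3,6] -> 4
  i=3: j in [2,6] -> 5
  i=4: j in [1,6] -> 6
  i=5: j in [0,6] -> 7
  i=6: j in [0,6] -> 7
  i=7: j in [0,5] -> 6
  i=8: j in [0,4] -> 5
H(12) = 2+3+4+5+6+7+7+6+5 = 45


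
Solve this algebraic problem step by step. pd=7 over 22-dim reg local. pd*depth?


pd+depth=22
depth=22-7=15
pd*depth=7*15=105


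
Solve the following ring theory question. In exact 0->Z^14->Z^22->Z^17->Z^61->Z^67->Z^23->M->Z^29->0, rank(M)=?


Alt sum=0:
(-1)^0*14 + (-1)^1*22 + (-1)^2*17 + (-1)^3*61 + (-1)^4*67 + (-1)^5*23 + (-1)^6*? + (-1)^7*29=0
rank(M)=37


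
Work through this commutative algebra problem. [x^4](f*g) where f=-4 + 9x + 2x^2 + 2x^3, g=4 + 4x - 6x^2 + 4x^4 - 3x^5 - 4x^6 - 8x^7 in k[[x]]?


[x^4] = sum a_i*b_j, i+j=4
  -4*4=-16
  2*-6=-12
  2*4=8
Sum=-20


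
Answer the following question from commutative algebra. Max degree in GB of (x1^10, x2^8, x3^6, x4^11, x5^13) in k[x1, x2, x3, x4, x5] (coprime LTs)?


Pure powers, coprime LTs => already GB.
Degrees: 10, 8, 6, 11, 13
Max=13


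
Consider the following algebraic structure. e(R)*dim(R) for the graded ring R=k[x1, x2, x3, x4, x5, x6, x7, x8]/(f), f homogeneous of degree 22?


e(R)=deg(f)=22, dim(R)=8-1=7
e*dim=22*7=154


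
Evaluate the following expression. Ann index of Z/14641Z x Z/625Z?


Exponent = lcm of the cyclic orders; pairwise coprime => product.
11^4*5^4=14641*625=9150625


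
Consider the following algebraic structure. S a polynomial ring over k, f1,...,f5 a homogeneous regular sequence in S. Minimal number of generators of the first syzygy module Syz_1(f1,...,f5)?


Regular sequence => Koszul complex is the minimal free resolution.
Syz_1 minimally generated by Koszul relations f_i*e_j - f_j*e_i (i<j): mu(Syz_1) = beta_2 = C(m,2) = m(m-1)/2
m=5
5*4/2 = 10


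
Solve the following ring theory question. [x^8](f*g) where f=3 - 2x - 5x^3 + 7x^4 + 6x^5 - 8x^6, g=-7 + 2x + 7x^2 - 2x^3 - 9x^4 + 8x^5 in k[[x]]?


[x^8] = sum a_i*b_j, i+j=8
  -5*8=-40
  7*-9=-63
  6*-2=-12
  -8*7=-56
Sum=-171


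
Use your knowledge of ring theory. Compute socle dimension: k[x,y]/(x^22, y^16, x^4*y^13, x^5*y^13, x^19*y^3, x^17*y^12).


Socle = ann(m) = span of standard monomials u with x*u, y*u in I (staircase corners).
Redundant generators: x^5*y^13
Minimal generators: x^22, x^19*y^3, x^17*y^12, x^4*y^13, y^16
Corners: x^3y^15, x^16y^12, x^18y^11, x^21y^2
Socle dim=4


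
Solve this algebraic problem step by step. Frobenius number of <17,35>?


gcd(17,35)=1 => F=ab-a-b=17*35-17-35=595-52=543


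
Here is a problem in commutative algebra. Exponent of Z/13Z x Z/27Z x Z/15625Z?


Exponent = lcm of the cyclic orders; pairwise coprime => product.
13^1*3^3*5^6=13*27*15625=5484375


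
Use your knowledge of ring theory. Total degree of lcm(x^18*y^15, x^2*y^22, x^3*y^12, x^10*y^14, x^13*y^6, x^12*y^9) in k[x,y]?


lcm = componentwise max:
x: max(18,2,3,10,13,12)=18
y: max(15,22,12,14,6,9)=22
Total=18+22=40


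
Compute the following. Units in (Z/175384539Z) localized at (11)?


Local ring = Z/19487171Z.
phi(19487171) = 11^6*(11-1) = 17715610


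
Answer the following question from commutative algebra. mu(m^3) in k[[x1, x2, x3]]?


C(n+d-1,d)=C(5,3)=10


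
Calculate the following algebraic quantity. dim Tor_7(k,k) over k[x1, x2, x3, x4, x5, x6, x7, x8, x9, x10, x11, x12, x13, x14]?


Koszul: C(n,i)=C(14,7)=3432


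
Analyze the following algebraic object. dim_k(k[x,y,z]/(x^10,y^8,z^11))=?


Basis: x^iy^jz^k, i<10,j<8,k<11
10*8*11=880


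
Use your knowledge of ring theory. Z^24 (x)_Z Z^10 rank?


rank(M(x)N) = rank(M)*rank(N)
24*10 = 240


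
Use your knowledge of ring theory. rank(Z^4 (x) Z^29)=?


rank(M(x)N) = rank(M)*rank(N)
4*29 = 116


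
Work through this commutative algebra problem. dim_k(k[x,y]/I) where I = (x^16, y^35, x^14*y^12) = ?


k[x,y]/I, I = (x^16, y^35, x^14*y^12)
Rect: 16x35=560. Corner: (16-14)x(35-12)=46.
dim = 560-46 = 514


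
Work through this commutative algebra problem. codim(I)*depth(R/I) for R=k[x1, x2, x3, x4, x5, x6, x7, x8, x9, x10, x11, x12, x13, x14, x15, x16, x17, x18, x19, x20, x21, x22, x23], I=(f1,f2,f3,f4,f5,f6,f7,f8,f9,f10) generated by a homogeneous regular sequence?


codim=10, depth=dim(R/I)=23-10=13
Product=10*13=130


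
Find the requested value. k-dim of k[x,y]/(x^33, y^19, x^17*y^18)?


k[x,y]/I, I = (x^33, y^19, x^17*y^18)
Rect: 33x19=627. Corner: (33-17)x(19-18)=16.
dim = 627-16 = 611


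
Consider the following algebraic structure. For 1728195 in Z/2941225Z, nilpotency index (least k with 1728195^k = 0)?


1728195^k mod 2941225:
k=1: 1728195
k=2: 2796675
k=3: 2358125
k=4: 240100
k=5: 420175
k=6: 0
First zero at k = 6


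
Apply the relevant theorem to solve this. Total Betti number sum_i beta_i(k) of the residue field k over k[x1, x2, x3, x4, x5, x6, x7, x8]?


Koszul resolution: beta_i(k)=C(n,i), n=8
sum_i C(8,i) = 2^8 = 256


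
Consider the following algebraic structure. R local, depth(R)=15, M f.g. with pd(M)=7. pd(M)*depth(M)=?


pd+depth=15
depth=15-7=8
pd*depth=7*8=56


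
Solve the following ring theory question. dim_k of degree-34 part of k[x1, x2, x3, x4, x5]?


C(d+n-1,n-1)=C(38,4)=73815


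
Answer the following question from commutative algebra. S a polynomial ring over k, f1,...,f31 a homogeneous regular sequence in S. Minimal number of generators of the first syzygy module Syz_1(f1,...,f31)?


Regular sequence => Koszul complex is the minimal free resolution.
Syz_1 minimally generated by Koszul relations f_i*e_j - f_j*e_i (i<j): mu(Syz_1) = beta_2 = C(m,2) = m(m-1)/2
m=31
31*30/2 = 465


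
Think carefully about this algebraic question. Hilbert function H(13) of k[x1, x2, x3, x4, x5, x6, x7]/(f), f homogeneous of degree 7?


C(19,6)-C(12,6)=27132-924=26208


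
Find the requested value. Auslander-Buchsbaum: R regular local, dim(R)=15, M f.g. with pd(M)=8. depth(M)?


pd+depth=depth(R)=15
depth=15-8=7


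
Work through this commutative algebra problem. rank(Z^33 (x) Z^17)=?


rank(M(x)N) = rank(M)*rank(N)
33*17 = 561


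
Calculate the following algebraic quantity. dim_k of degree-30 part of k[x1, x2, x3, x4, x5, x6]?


C(d+n-1,n-1)=C(35,5)=324632


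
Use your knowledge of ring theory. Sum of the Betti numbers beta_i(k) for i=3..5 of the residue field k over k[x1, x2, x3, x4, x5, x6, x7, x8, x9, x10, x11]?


Koszul resolution: beta_i(k)=C(n,i), n=11
C(11,3)=165, C(11,4)=330, C(11,5)=462
Sum=957


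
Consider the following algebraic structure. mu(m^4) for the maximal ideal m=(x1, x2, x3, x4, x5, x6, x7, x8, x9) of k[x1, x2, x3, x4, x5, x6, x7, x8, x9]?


Graded Nakayama: mu(m^d) = dim_k (m^d/m^(d+1)) = #degree-4 monomials in 9 vars
C(n+d-1,d)=C(12,4)=495


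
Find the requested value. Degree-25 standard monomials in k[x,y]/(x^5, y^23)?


k[x,y], I = (x^5, y^23), d = 25
Need i < 5 and d-i < 23.
Range: 3 <= i <= 4.
H(25) = 2


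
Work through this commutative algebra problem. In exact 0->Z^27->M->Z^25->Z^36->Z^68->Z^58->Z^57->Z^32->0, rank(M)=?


Alt sum=0:
(-1)^0*27 + (-1)^1*? + (-1)^2*25 + (-1)^3*36 + (-1)^4*68 + (-1)^5*58 + (-1)^6*57 + (-1)^7*32=0
rank(M)=51


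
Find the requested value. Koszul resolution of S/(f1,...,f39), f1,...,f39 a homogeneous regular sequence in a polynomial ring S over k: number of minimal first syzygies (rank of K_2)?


Regular sequence => Koszul complex is the minimal free resolution.
Syz_1 minimally generated by Koszul relations f_i*e_j - f_j*e_i (i<j): mu(Syz_1) = beta_2 = C(m,2) = m(m-1)/2
m=39
39*38/2 = 741


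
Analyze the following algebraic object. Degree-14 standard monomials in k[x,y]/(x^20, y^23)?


k[x,y], I = (x^20, y^23), d = 14
Need i < 20 and d-i < 23.
Range: 0 <= i <= 14.
H(14) = 15


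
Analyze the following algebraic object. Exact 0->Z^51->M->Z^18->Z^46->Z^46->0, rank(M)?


Alt sum=0:
(-1)^0*51 + (-1)^1*? + (-1)^2*18 + (-1)^3*46 + (-1)^4*46=0
rank(M)=69


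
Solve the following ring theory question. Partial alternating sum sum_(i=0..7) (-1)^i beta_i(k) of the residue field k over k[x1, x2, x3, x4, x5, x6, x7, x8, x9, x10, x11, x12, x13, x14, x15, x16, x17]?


Koszul resolution: beta_i(k)=C(n,i), n=17
sum_(i=0..p) (-1)^i C(n,i) = (-1)^p C(n-1,p)
(-1)^7*C(16,7) = (-1)^7*11440 = -11440


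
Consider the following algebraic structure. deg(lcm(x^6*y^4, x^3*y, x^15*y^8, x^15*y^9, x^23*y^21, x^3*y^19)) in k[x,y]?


lcm = componentwise max:
x: max(6,3,15,15,23,3)=23
y: max(4,1,8,9,21,19)=21
Total=23+21=44


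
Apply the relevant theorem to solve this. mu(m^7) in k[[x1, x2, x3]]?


C(n+d-1,d)=C(9,7)=36


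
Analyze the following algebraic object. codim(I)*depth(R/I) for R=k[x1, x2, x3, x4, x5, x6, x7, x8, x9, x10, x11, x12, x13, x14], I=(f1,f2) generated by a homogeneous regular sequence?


codim=2, depth=dim(R/I)=14-2=12
Product=2*12=24


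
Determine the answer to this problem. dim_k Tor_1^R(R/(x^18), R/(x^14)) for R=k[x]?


Tor_1(R/I,R/J)=(I cap J)/IJ=(x^18)/(x^32)
dim=32-18=min(18,14)=14


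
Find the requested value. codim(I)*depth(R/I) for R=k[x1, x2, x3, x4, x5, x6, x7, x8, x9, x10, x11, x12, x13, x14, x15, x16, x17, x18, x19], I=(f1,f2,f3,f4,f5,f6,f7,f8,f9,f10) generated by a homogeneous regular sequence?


codim=10, depth=dim(R/I)=19-10=9
Product=10*9=90


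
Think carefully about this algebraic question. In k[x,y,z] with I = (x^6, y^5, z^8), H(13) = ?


Need i<6, j<5, k<8 with i+j+k=13.
For each i, j ranges over max(0,13-i-7)..min(4,13-i):
  i=0: j in [6,4] -> 0
  i=1: j in [5,4] -> 0
  i=2: j in [4,4] -> 1
  i=3: j in [3,4] -> 2
  i=4: j in [2,4] -> 3
  i=5: j in [1,4] -> 4
H(13) = 0+0+1+2+3+4 = 10


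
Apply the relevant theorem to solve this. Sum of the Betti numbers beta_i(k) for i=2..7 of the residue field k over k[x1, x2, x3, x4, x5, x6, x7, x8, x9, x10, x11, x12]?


Koszul resolution: beta_i(k)=C(n,i), n=12
C(12,2)=66, C(12,3)=220, C(12,4)=495, C(12,5)=792, C(12,6)=924, C(12,7)=792
Sum=3289


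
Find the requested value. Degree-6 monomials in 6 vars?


C(d+n-1,n-1)=C(11,5)=462


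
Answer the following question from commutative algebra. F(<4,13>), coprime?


gcd(4,13)=1 => F=ab-a-b=4*13-4-13=52-17=35


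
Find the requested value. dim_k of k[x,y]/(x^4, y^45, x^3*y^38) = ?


k[x,y]/I, I = (x^4, y^45, x^3*y^38)
Rect: 4x45=180. Corner: (4-3)x(45-38)=7.
dim = 180-7 = 173


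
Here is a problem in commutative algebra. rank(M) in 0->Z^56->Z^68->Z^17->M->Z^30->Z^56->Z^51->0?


Alt sum=0:
(-1)^0*56 + (-1)^1*68 + (-1)^2*17 + (-1)^3*? + (-1)^4*30 + (-1)^5*56 + (-1)^6*51=0
rank(M)=30
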